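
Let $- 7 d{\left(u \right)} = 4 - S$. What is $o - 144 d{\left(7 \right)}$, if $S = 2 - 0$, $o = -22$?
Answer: $\frac{134}{7} \approx 19.143$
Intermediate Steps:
$S = 2$ ($S = 2 + 0 = 2$)
$d{\left(u \right)} = - \frac{2}{7}$ ($d{\left(u \right)} = - \frac{4 - 2}{7} = \left(- \frac{1}{7}\right) 2 = - \frac{2}{7}$)
$o - 144 d{\left(7 \right)} = -22 - - \frac{288}{7} = -22 + \frac{288}{7} = \frac{134}{7}$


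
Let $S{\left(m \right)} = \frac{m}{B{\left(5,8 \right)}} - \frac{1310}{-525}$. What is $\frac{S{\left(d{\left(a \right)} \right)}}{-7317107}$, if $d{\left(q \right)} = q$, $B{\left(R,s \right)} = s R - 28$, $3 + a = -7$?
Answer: $- \frac{349}{1536592470} \approx -2.2713 \cdot 10^{-7}$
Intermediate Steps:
$a = -10$ ($a = -3 - 7 = -10$)
$B{\left(R,s \right)} = -28 + R s$ ($B{\left(R,s \right)} = R s - 28 = -28 + R s$)
$S{\left(m \right)} = \frac{262}{105} + \frac{m}{12}$ ($S{\left(m \right)} = \frac{m}{-28 + 5 \cdot 8} - \frac{1310}{-525} = \frac{m}{-28 + 40} - - \frac{262}{105} = \frac{m}{12} + \frac{262}{105} = \frac{262}{105} + \frac{m}{12}$)
$\frac{S{\left(d{\left(a \right)} \right)}}{-7317107} = \frac{\frac{262}{105} + \frac{1}{12} \left(-10\right)}{-7317107} = \left(\frac{262}{105} - \frac{5}{6}\right) \left(- \frac{1}{7317107}\right) = \frac{349}{210} \left(- \frac{1}{7317107}\right) = - \frac{349}{1536592470}$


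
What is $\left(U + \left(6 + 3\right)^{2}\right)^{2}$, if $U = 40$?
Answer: $14641$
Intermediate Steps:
$\left(U + \left(6 + 3\right)^{2}\right)^{2} = \left(40 + \left(6 + 3\right)^{2}\right)^{2} = \left(40 + 9^{2}\right)^{2} = \left(40 + 81\right)^{2} = 121^{2} = 14641$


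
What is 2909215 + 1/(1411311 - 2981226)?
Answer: 4567220266724/1569915 ≈ 2.9092e+6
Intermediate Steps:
2909215 + 1/(1411311 - 2981226) = 2909215 + 1/(-1569915) = 2909215 - 1/1569915 = 4567220266724/1569915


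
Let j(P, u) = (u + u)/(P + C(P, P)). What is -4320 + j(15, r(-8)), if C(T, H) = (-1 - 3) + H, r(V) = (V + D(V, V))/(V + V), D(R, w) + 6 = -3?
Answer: -898543/208 ≈ -4319.9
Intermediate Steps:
D(R, w) = -9 (D(R, w) = -6 - 3 = -9)
r(V) = (-9 + V)/(2*V) (r(V) = (V - 9)/(V + V) = (-9 + V)/((2*V)) = (-9 + V)*(1/(2*V)) = (-9 + V)/(2*V))
C(T, H) = -4 + H
j(P, u) = 2*u/(-4 + 2*P) (j(P, u) = (u + u)/(P + (-4 + P)) = (2*u)/(-4 + 2*P) = 2*u/(-4 + 2*P))
-4320 + j(15, r(-8)) = -4320 + ((1/2)*(-9 - 8)/(-8))/(-2 + 15) = -4320 + ((1/2)*(-1/8)*(-17))/13 = -4320 + (17/16)*(1/13) = -4320 + 17/208 = -898543/208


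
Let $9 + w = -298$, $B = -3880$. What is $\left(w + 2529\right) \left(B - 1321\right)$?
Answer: $-11556622$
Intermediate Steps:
$w = -307$ ($w = -9 - 298 = -307$)
$\left(w + 2529\right) \left(B - 1321\right) = \left(-307 + 2529\right) \left(-3880 - 1321\right) = 2222 \left(-5201\right) = -11556622$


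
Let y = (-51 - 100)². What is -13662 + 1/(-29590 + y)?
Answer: -92751319/6789 ≈ -13662.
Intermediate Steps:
y = 22801 (y = (-151)² = 22801)
-13662 + 1/(-29590 + y) = -13662 + 1/(-29590 + 22801) = -13662 + 1/(-6789) = -13662 - 1/6789 = -92751319/6789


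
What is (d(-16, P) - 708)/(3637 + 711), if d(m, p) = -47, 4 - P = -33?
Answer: -755/4348 ≈ -0.17364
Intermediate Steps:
P = 37 (P = 4 - 1*(-33) = 4 + 33 = 37)
(d(-16, P) - 708)/(3637 + 711) = (-47 - 708)/(3637 + 711) = -755/4348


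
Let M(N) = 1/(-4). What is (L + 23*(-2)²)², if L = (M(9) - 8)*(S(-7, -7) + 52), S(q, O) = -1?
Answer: 1729225/16 ≈ 1.0808e+5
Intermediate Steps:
M(N) = -¼
L = -1683/4 (L = (-¼ - 8)*(-1 + 52) = -33/4*51 = -1683/4 ≈ -420.75)
(L + 23*(-2)²)² = (-1683/4 + 23*(-2)²)² = (-1683/4 + 23*4)² = (-1683/4 + 92)² = (-1315/4)² = 1729225/16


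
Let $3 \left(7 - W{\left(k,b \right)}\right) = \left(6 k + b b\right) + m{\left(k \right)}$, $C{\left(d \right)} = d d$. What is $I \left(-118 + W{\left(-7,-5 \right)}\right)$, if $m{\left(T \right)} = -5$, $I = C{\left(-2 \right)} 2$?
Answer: $- \frac{2488}{3} \approx -829.33$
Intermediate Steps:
$C{\left(d \right)} = d^{2}$
$I = 8$ ($I = \left(-2\right)^{2} \cdot 2 = 4 \cdot 2 = 8$)
$W{\left(k,b \right)} = \frac{26}{3} - 2 k - \frac{b^{2}}{3}$ ($W{\left(k,b \right)} = 7 - \frac{\left(6 k + b b\right) - 5}{3} = 7 - \frac{\left(6 k + b^{2}\right) - 5}{3} = 7 - \frac{\left(b^{2} + 6 k\right) - 5}{3} = 7 - \frac{-5 + b^{2} + 6 k}{3} = 7 - \left(- \frac{5}{3} + 2 k + \frac{b^{2}}{3}\right) = \frac{26}{3} - 2 k - \frac{b^{2}}{3}$)
$I \left(-118 + W{\left(-7,-5 \right)}\right) = 8 \left(-118 - \left(- \frac{68}{3} + \frac{25}{3}\right)\right) = 8 \left(-118 + \left(\frac{26}{3} + 14 - \frac{25}{3}\right)\right) = 8 \left(-118 + \frac{43}{3}\right) = 8 \left(- \frac{311}{3}\right) = - \frac{2488}{3}$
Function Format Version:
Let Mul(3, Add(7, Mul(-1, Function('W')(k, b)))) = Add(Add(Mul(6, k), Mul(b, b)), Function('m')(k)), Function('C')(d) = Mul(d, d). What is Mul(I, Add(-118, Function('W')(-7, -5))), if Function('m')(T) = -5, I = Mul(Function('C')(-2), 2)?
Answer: Rational(-2488, 3) ≈ -829.33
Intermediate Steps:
Function('C')(d) = Pow(d, 2)
I = 8 (I = Mul(Pow(-2, 2), 2) = Mul(4, 2) = 8)
Function('W')(k, b) = Add(Rational(26, 3), Mul(-2, k), Mul(Rational(-1, 3), Pow(b, 2))) (Function('W')(k, b) = Add(7, Mul(Rational(-1, 3), Add(Add(Mul(6, k), Mul(b, b)), -5))) = Add(7, Mul(Rational(-1, 3), Add(Add(Mul(6, k), Pow(b, 2)), -5))) = Add(7, Mul(Rational(-1, 3), Add(Add(Pow(b, 2), Mul(6, k)), -5))) = Add(7, Mul(Rational(-1, 3), Add(-5, Pow(b, 2), Mul(6, k)))) = Add(7, Add(Rational(5, 3), Mul(-2, k), Mul(Rational(-1, 3), Pow(b, 2)))) = Add(Rational(26, 3), Mul(-2, k), Mul(Rational(-1, 3), Pow(b, 2))))
Mul(I, Add(-118, Function('W')(-7, -5))) = Mul(8, Add(-118, Add(Rational(26, 3), Mul(-2, -7), Mul(Rational(-1, 3), Pow(-5, 2))))) = Mul(8, Add(-118, Add(Rational(26, 3), 14, Mul(Rational(-1, 3), 25)))) = Mul(8, Add(-118, Add(Rational(26, 3), 14, Rational(-25, 3)))) = Mul(8, Add(-118, Rational(43, 3))) = Mul(8, Rational(-311, 3)) = Rational(-2488, 3)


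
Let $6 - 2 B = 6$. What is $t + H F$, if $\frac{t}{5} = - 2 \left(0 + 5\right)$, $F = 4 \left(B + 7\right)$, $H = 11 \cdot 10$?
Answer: $3030$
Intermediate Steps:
$B = 0$ ($B = 3 - 3 = 0$)
$H = 110$
$F = 28$ ($F = 4 \left(0 + 7\right) = 4 \cdot 7 = 28$)
$t = -50$ ($t = 5 \left(- 2 \left(0 + 5\right)\right) = 5 \left(\left(-2\right) 5\right) = 5 \left(-10\right) = -50$)
$t + H F = -50 + 110 \cdot 28 = -50 + 3080 = 3030$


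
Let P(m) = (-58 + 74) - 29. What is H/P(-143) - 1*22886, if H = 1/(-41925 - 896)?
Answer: -12740018277/556673 ≈ -22886.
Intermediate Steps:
P(m) = -13 (P(m) = 16 - 29 = -13)
H = -1/42821 (H = 1/(-42821) = -1/42821 ≈ -2.3353e-5)
H/P(-143) - 1*22886 = -1/42821/(-13) - 1*22886 = -1/42821*(-1/13) - 22886 = 1/556673 - 22886 = -12740018277/556673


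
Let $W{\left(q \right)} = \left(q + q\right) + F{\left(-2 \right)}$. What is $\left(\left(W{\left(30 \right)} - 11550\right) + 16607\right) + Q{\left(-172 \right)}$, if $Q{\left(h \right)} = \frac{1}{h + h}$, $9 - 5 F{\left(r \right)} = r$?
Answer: $\frac{8805019}{1720} \approx 5119.2$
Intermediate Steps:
$F{\left(r \right)} = \frac{9}{5} - \frac{r}{5}$
$Q{\left(h \right)} = \frac{1}{2 h}$
$W{\left(q \right)} = \frac{11}{5} + 2 q$ ($W{\left(q \right)} = \left(q + q\right) + \left(\frac{9}{5} - - \frac{2}{5}\right) = 2 q + \left(\frac{9}{5} + \frac{2}{5}\right) = 2 q + \frac{11}{5} = \frac{11}{5} + 2 q$)
$\left(\left(W{\left(30 \right)} - 11550\right) + 16607\right) + Q{\left(-172 \right)} = \left(\left(\left(\frac{11}{5} + 2 \cdot 30\right) - 11550\right) + 16607\right) + \frac{1}{2 \left(-172\right)} = \left(\left(\left(\frac{11}{5} + 60\right) - 11550\right) + 16607\right) + \frac{1}{2} \left(- \frac{1}{172}\right) = \left(\left(\frac{311}{5} - 11550\right) + 16607\right) - \frac{1}{344} = \left(- \frac{57439}{5} + 16607\right) - \frac{1}{344} = \frac{25596}{5} - \frac{1}{344} = \frac{8805019}{1720}$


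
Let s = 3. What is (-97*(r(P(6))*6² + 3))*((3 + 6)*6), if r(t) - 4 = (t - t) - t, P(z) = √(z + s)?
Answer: -204282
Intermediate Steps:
P(z) = √(3 + z) (P(z) = √(z + 3) = √(3 + z))
r(t) = 4 - t (r(t) = 4 + ((t - t) - t) = 4 + (0 - t) = 4 - t)
(-97*(r(P(6))*6² + 3))*((3 + 6)*6) = (-97*((4 - √(3 + 6))*6² + 3))*((3 + 6)*6) = (-97*((4 - √9)*36 + 3))*(9*6) = -97*((4 - 1*3)*36 + 3)*54 = -97*((4 - 3)*36 + 3)*54 = -97*(1*36 + 3)*54 = -97*(36 + 3)*54 = -97*39*54 = -3783*54 = -204282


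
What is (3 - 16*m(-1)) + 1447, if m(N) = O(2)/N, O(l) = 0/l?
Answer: 1450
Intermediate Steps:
O(l) = 0
m(N) = 0 (m(N) = 0/N = 0)
(3 - 16*m(-1)) + 1447 = (3 - 16*0) + 1447 = (3 + 0) + 1447 = 3 + 1447 = 1450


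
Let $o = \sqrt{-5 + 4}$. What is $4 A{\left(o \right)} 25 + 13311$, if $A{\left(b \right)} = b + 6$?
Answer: $13911 + 100 i \approx 13911.0 + 100.0 i$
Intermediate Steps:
$o = i$ ($o = \sqrt{-1} = i \approx 1.0 i$)
$A{\left(b \right)} = 6 + b$
$4 A{\left(o \right)} 25 + 13311 = 4 \left(6 + i\right) 25 + 13311 = \left(24 + 4 i\right) 25 + 13311 = \left(600 + 100 i\right) + 13311 = 13911 + 100 i$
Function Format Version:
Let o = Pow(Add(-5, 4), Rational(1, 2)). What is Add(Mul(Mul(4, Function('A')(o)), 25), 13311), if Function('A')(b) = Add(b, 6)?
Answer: Add(13911, Mul(100, I)) ≈ Add(13911., Mul(100.00, I))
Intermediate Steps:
o = I (o = Pow(-1, Rational(1, 2)) = I ≈ Mul(1.0000, I))
Function('A')(b) = Add(6, b)
Add(Mul(Mul(4, Function('A')(o)), 25), 13311) = Add(Mul(Mul(4, Add(6, I)), 25), 13311) = Add(Mul(Add(24, Mul(4, I)), 25), 13311) = Add(Add(600, Mul(100, I)), 13311) = Add(13911, Mul(100, I))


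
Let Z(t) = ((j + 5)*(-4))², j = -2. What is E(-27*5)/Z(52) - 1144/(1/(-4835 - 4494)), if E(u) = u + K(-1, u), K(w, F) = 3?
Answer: 128068501/12 ≈ 1.0672e+7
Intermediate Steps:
E(u) = 3 + u (E(u) = u + 3 = 3 + u)
Z(t) = 144 (Z(t) = ((-2 + 5)*(-4))² = (3*(-4))² = (-12)² = 144)
E(-27*5)/Z(52) - 1144/(1/(-4835 - 4494)) = (3 - 27*5)/144 - 1144/(1/(-4835 - 4494)) = (3 - 135)*(1/144) - 1144/(1/(-9329)) = -132*1/144 - 1144/(-1/9329) = -11/12 - 1144*(-9329) = -11/12 + 10672376 = 128068501/12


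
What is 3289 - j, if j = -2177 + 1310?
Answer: 4156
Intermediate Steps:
j = -867
3289 - j = 3289 - 1*(-867) = 3289 + 867 = 4156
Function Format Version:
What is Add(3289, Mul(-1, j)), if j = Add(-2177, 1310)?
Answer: 4156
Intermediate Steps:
j = -867
Add(3289, Mul(-1, j)) = Add(3289, Mul(-1, -867)) = Add(3289, 867) = 4156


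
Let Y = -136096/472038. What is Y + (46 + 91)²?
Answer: 4429772563/236019 ≈ 18769.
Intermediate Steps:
Y = -68048/236019 (Y = -136096*1/472038 = -68048/236019 ≈ -0.28832)
Y + (46 + 91)² = -68048/236019 + (46 + 91)² = -68048/236019 + 137² = -68048/236019 + 18769 = 4429772563/236019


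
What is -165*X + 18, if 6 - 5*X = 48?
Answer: 1404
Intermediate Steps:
X = -42/5 (X = 6/5 - 1/5*48 = 6/5 - 48/5 = -42/5 ≈ -8.4000)
-165*X + 18 = -165*(-42/5) + 18 = 1386 + 18 = 1404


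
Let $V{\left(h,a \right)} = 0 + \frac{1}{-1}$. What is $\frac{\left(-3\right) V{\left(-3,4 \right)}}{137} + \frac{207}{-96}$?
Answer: $- \frac{9357}{4384} \approx -2.1344$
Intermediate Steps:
$V{\left(h,a \right)} = -1$ ($V{\left(h,a \right)} = 0 - 1 = -1$)
$\frac{\left(-3\right) V{\left(-3,4 \right)}}{137} + \frac{207}{-96} = \frac{\left(-3\right) \left(-1\right)}{137} + \frac{207}{-96} = 3 \cdot \frac{1}{137} + 207 \left(- \frac{1}{96}\right) = \frac{3}{137} - \frac{69}{32} = - \frac{9357}{4384}$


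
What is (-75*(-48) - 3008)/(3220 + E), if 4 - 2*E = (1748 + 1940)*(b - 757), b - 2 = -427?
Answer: 296/1091415 ≈ 0.00027121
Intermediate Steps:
b = -425 (b = 2 - 427 = -425)
E = 2179610 (E = 2 - (1748 + 1940)*(-425 - 757)/2 = 2 - 1844*(-1182) = 2 - 1/2*(-4359216) = 2 + 2179608 = 2179610)
(-75*(-48) - 3008)/(3220 + E) = (-75*(-48) - 3008)/(3220 + 2179610) = (3600 - 3008)/2182830 = 592*(1/2182830) = 296/1091415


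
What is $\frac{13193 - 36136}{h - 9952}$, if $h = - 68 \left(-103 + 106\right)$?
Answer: $\frac{22943}{10156} \approx 2.2591$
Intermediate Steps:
$h = -204$ ($h = \left(-68\right) 3 = -204$)
$\frac{13193 - 36136}{h - 9952} = \frac{13193 - 36136}{-204 - 9952} = \frac{13193 - 36136}{-10156} = \left(-22943\right) \left(- \frac{1}{10156}\right) = \frac{22943}{10156}$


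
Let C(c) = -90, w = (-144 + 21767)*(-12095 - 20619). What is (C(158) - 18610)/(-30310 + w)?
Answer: 4675/176851283 ≈ 2.6435e-5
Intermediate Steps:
w = -707374822 (w = 21623*(-32714) = -707374822)
(C(158) - 18610)/(-30310 + w) = (-90 - 18610)/(-30310 - 707374822) = -18700/(-707405132) = -18700*(-1/707405132) = 4675/176851283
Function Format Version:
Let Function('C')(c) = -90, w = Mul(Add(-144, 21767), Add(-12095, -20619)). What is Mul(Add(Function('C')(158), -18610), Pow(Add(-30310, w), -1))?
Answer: Rational(4675, 176851283) ≈ 2.6435e-5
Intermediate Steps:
w = -707374822 (w = Mul(21623, -32714) = -707374822)
Mul(Add(Function('C')(158), -18610), Pow(Add(-30310, w), -1)) = Mul(Add(-90, -18610), Pow(Add(-30310, -707374822), -1)) = Mul(-18700, Pow(-707405132, -1)) = Mul(-18700, Rational(-1, 707405132)) = Rational(4675, 176851283)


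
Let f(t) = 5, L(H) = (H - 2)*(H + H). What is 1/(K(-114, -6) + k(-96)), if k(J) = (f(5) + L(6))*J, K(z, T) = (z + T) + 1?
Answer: -1/5207 ≈ -0.00019205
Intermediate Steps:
K(z, T) = 1 + T + z (K(z, T) = (T + z) + 1 = 1 + T + z)
L(H) = 2*H*(-2 + H) (L(H) = (-2 + H)*(2*H) = 2*H*(-2 + H))
k(J) = 53*J (k(J) = (5 + 2*6*(-2 + 6))*J = (5 + 2*6*4)*J = (5 + 48)*J = 53*J)
1/(K(-114, -6) + k(-96)) = 1/((1 - 6 - 114) + 53*(-96)) = 1/(-119 - 5088) = 1/(-5207) = -1/5207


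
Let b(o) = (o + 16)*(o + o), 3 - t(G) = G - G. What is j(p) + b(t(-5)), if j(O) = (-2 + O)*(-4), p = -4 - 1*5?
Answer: 158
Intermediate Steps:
t(G) = 3 (t(G) = 3 - (G - G) = 3 - 1*0 = 3 + 0 = 3)
b(o) = 2*o*(16 + o) (b(o) = (16 + o)*(2*o) = 2*o*(16 + o))
p = -9 (p = -4 - 5 = -9)
j(O) = 8 - 4*O
j(p) + b(t(-5)) = (8 - 4*(-9)) + 2*3*(16 + 3) = (8 + 36) + 2*3*19 = 44 + 114 = 158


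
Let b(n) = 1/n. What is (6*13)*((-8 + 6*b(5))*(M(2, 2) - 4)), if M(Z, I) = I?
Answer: 5304/5 ≈ 1060.8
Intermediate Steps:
(6*13)*((-8 + 6*b(5))*(M(2, 2) - 4)) = (6*13)*((-8 + 6/5)*(2 - 4)) = 78*((-8 + 6*(1/5))*(-2)) = 78*((-8 + 6/5)*(-2)) = 78*(-34/5*(-2)) = 78*(68/5) = 5304/5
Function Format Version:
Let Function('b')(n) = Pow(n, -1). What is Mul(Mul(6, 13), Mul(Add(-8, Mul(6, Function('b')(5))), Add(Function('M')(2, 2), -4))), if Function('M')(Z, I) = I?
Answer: Rational(5304, 5) ≈ 1060.8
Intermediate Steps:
Mul(Mul(6, 13), Mul(Add(-8, Mul(6, Function('b')(5))), Add(Function('M')(2, 2), -4))) = Mul(Mul(6, 13), Mul(Add(-8, Mul(6, Pow(5, -1))), Add(2, -4))) = Mul(78, Mul(Add(-8, Mul(6, Rational(1, 5))), -2)) = Mul(78, Mul(Add(-8, Rational(6, 5)), -2)) = Mul(78, Mul(Rational(-34, 5), -2)) = Mul(78, Rational(68, 5)) = Rational(5304, 5)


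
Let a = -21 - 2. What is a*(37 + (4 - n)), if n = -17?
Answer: -1334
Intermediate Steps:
a = -23
a*(37 + (4 - n)) = -23*(37 + (4 - 1*(-17))) = -23*(37 + (4 + 17)) = -23*(37 + 21) = -23*58 = -1334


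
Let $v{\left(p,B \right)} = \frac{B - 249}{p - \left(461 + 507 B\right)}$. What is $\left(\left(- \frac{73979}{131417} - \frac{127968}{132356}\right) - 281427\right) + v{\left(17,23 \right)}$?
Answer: $- \frac{14813854611410269292}{52638073352865} \approx -2.8143 \cdot 10^{5}$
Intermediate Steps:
$v{\left(p,B \right)} = \frac{-249 + B}{-461 + p - 507 B}$ ($v{\left(p,B \right)} = \frac{-249 + B}{p - \left(461 + 507 B\right)} = \frac{-249 + B}{-461 + p - 507 B}$)
$\left(\left(- \frac{73979}{131417} - \frac{127968}{132356}\right) - 281427\right) + v{\left(17,23 \right)} = \left(\left(- \frac{73979}{131417} - \frac{127968}{132356}\right) - 281427\right) + \frac{249 - 23}{461 - 17 + 507 \cdot 23} = \left(\left(\left(-73979\right) \frac{1}{131417} - \frac{31992}{33089}\right) - 281427\right) + \frac{249 - 23}{461 - 17 + 11661} = \left(\left(- \frac{73979}{131417} - \frac{31992}{33089}\right) - 281427\right) + \frac{1}{12105} \cdot 226 = \left(- \frac{6652183795}{4348457113} - 281427\right) + \frac{1}{12105} \cdot 226 = - \frac{1223779892124046}{4348457113} + \frac{226}{12105} = - \frac{14813854611410269292}{52638073352865}$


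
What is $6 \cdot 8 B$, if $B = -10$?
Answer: $-480$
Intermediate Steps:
$6 \cdot 8 B = 6 \cdot 8 \left(-10\right) = 48 \left(-10\right) = -480$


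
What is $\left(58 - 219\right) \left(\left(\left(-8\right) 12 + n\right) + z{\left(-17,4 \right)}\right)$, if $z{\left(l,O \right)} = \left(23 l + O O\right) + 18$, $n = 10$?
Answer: $71323$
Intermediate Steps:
$z{\left(l,O \right)} = 18 + O^{2} + 23 l$ ($z{\left(l,O \right)} = \left(23 l + O^{2}\right) + 18 = \left(O^{2} + 23 l\right) + 18 = 18 + O^{2} + 23 l$)
$\left(58 - 219\right) \left(\left(\left(-8\right) 12 + n\right) + z{\left(-17,4 \right)}\right) = \left(58 - 219\right) \left(\left(\left(-8\right) 12 + 10\right) + \left(18 + 4^{2} + 23 \left(-17\right)\right)\right) = - 161 \left(\left(-96 + 10\right) + \left(18 + 16 - 391\right)\right) = - 161 \left(-86 - 357\right) = \left(-161\right) \left(-443\right) = 71323$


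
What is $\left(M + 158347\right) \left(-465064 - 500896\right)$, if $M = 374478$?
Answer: $-514687637000$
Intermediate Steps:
$\left(M + 158347\right) \left(-465064 - 500896\right) = \left(374478 + 158347\right) \left(-465064 - 500896\right) = 532825 \left(-965960\right) = -514687637000$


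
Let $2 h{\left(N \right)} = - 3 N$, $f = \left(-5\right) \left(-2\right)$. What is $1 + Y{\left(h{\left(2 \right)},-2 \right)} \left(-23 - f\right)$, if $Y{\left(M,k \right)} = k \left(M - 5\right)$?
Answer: $-527$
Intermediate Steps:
$f = 10$
$h{\left(N \right)} = - \frac{3 N}{2}$ ($h{\left(N \right)} = \frac{\left(-3\right) N}{2} = - \frac{3 N}{2}$)
$Y{\left(M,k \right)} = k \left(-5 + M\right)$
$1 + Y{\left(h{\left(2 \right)},-2 \right)} \left(-23 - f\right) = 1 + - 2 \left(-5 - 3\right) \left(-23 - 10\right) = 1 + \left(-2\right) \left(-8\right) \left(-33\right) = 1 + 16 \left(-33\right) = 1 - 528 = -527$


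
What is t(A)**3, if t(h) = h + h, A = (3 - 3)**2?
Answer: 0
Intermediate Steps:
A = 0 (A = 0**2 = 0)
t(h) = 2*h
t(A)**3 = (2*0)**3 = 0**3 = 0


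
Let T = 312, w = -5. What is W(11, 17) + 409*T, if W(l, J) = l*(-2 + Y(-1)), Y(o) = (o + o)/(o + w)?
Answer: 382769/3 ≈ 1.2759e+5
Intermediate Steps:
Y(o) = 2*o/(-5 + o) (Y(o) = (o + o)/(o - 5) = (2*o)/(-5 + o) = 2*o/(-5 + o))
W(l, J) = -5*l/3 (W(l, J) = l*(-2 + 2*(-1)/(-5 - 1)) = l*(-2 + 2*(-1)/(-6)) = l*(-2 + 2*(-1)*(-⅙)) = l*(-2 + ⅓) = l*(-5/3) = -5*l/3)
W(11, 17) + 409*T = -5/3*11 + 409*312 = -55/3 + 127608 = 382769/3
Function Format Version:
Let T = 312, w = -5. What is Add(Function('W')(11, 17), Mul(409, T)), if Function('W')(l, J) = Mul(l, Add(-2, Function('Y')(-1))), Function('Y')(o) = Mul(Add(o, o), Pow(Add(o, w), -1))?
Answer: Rational(382769, 3) ≈ 1.2759e+5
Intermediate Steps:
Function('Y')(o) = Mul(2, o, Pow(Add(-5, o), -1)) (Function('Y')(o) = Mul(Add(o, o), Pow(Add(o, -5), -1)) = Mul(Mul(2, o), Pow(Add(-5, o), -1)) = Mul(2, o, Pow(Add(-5, o), -1)))
Function('W')(l, J) = Mul(Rational(-5, 3), l) (Function('W')(l, J) = Mul(l, Add(-2, Mul(2, -1, Pow(Add(-5, -1), -1)))) = Mul(l, Add(-2, Mul(2, -1, Pow(-6, -1)))) = Mul(l, Add(-2, Mul(2, -1, Rational(-1, 6)))) = Mul(l, Add(-2, Rational(1, 3))) = Mul(l, Rational(-5, 3)) = Mul(Rational(-5, 3), l))
Add(Function('W')(11, 17), Mul(409, T)) = Add(Mul(Rational(-5, 3), 11), Mul(409, 312)) = Add(Rational(-55, 3), 127608) = Rational(382769, 3)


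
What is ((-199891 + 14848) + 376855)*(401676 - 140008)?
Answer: 50191062416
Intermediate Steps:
((-199891 + 14848) + 376855)*(401676 - 140008) = (-185043 + 376855)*261668 = 191812*261668 = 50191062416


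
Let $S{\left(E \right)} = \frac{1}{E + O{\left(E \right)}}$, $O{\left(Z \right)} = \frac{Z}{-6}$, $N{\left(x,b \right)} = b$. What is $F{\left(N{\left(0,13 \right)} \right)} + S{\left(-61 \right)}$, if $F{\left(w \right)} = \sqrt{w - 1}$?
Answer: $- \frac{6}{305} + 2 \sqrt{3} \approx 3.4444$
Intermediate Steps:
$F{\left(w \right)} = \sqrt{-1 + w}$
$O{\left(Z \right)} = - \frac{Z}{6}$ ($O{\left(Z \right)} = Z \left(- \frac{1}{6}\right) = - \frac{Z}{6}$)
$S{\left(E \right)} = \frac{6}{5 E}$ ($S{\left(E \right)} = \frac{1}{E - \frac{E}{6}} = \frac{1}{\frac{5}{6} E} = \frac{6}{5 E}$)
$F{\left(N{\left(0,13 \right)} \right)} + S{\left(-61 \right)} = \sqrt{-1 + 13} + \frac{6}{5 \left(-61\right)} = \sqrt{12} + \frac{6}{5} \left(- \frac{1}{61}\right) = 2 \sqrt{3} - \frac{6}{305} = - \frac{6}{305} + 2 \sqrt{3}$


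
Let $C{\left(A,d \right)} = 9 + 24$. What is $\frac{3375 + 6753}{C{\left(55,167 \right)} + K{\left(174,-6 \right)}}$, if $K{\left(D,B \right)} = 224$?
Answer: $\frac{10128}{257} \approx 39.409$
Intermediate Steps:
$C{\left(A,d \right)} = 33$
$\frac{3375 + 6753}{C{\left(55,167 \right)} + K{\left(174,-6 \right)}} = \frac{3375 + 6753}{33 + 224} = \frac{10128}{257}$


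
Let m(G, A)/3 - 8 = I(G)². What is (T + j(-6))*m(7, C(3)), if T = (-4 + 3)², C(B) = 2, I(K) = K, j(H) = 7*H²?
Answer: 43263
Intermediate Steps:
m(G, A) = 24 + 3*G²
T = 1 (T = (-1)² = 1)
(T + j(-6))*m(7, C(3)) = (1 + 7*(-6)²)*(24 + 3*7²) = (1 + 7*36)*(24 + 3*49) = (1 + 252)*(24 + 147) = 253*171 = 43263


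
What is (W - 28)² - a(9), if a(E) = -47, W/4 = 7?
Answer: 47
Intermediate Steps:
W = 28 (W = 4*7 = 28)
(W - 28)² - a(9) = (28 - 28)² - 1*(-47) = 0² + 47 = 0 + 47 = 47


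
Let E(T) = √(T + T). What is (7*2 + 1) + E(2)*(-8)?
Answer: -1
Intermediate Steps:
E(T) = √2*√T (E(T) = √(2*T) = √2*√T)
(7*2 + 1) + E(2)*(-8) = (7*2 + 1) + (√2*√2)*(-8) = (14 + 1) + 2*(-8) = 15 - 16 = -1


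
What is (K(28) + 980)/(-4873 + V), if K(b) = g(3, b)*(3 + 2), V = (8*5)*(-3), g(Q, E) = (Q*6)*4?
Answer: -1340/4993 ≈ -0.26838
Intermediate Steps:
g(Q, E) = 24*Q (g(Q, E) = (6*Q)*4 = 24*Q)
V = -120 (V = 40*(-3) = -120)
K(b) = 360 (K(b) = (24*3)*(3 + 2) = 72*5 = 360)
(K(28) + 980)/(-4873 + V) = (360 + 980)/(-4873 - 120) = 1340/(-4993) = 1340*(-1/4993) = -1340/4993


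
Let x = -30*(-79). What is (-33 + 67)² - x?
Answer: -1214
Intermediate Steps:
x = 2370
(-33 + 67)² - x = (-33 + 67)² - 1*2370 = 34² - 2370 = 1156 - 2370 = -1214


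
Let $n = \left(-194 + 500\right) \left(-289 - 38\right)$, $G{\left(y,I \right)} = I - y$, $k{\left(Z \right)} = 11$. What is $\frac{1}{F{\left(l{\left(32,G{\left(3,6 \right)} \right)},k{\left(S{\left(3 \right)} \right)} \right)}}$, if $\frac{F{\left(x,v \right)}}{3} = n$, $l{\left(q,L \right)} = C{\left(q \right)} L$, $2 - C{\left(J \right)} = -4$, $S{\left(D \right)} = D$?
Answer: $- \frac{1}{300186} \approx -3.3313 \cdot 10^{-6}$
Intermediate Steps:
$C{\left(J \right)} = 6$ ($C{\left(J \right)} = 2 - -4 = 2 + 4 = 6$)
$l{\left(q,L \right)} = 6 L$
$n = -100062$ ($n = 306 \left(-327\right) = -100062$)
$F{\left(x,v \right)} = -300186$ ($F{\left(x,v \right)} = 3 \left(-100062\right) = -300186$)
$\frac{1}{F{\left(l{\left(32,G{\left(3,6 \right)} \right)},k{\left(S{\left(3 \right)} \right)} \right)}} = \frac{1}{-300186} = - \frac{1}{300186}$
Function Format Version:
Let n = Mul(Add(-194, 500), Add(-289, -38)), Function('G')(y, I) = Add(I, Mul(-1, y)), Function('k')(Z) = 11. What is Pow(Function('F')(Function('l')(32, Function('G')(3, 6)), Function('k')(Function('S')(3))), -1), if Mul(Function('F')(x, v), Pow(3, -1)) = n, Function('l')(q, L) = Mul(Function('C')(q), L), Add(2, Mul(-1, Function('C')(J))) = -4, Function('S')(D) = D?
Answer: Rational(-1, 300186) ≈ -3.3313e-6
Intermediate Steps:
Function('C')(J) = 6 (Function('C')(J) = Add(2, Mul(-1, -4)) = Add(2, 4) = 6)
Function('l')(q, L) = Mul(6, L)
n = -100062 (n = Mul(306, -327) = -100062)
Function('F')(x, v) = -300186 (Function('F')(x, v) = Mul(3, -100062) = -300186)
Pow(Function('F')(Function('l')(32, Function('G')(3, 6)), Function('k')(Function('S')(3))), -1) = Pow(-300186, -1) = Rational(-1, 300186)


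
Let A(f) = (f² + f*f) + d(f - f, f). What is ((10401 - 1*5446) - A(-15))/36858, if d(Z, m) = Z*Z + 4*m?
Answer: 4565/36858 ≈ 0.12385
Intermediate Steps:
d(Z, m) = Z² + 4*m
A(f) = 2*f² + 4*f (A(f) = (f² + f*f) + ((f - f)² + 4*f) = (f² + f²) + (0² + 4*f) = 2*f² + (0 + 4*f) = 2*f² + 4*f)
((10401 - 1*5446) - A(-15))/36858 = ((10401 - 1*5446) - 2*(-15)*(2 - 15))/36858 = ((10401 - 5446) - 2*(-15)*(-13))*(1/36858) = (4955 - 1*390)*(1/36858) = (4955 - 390)*(1/36858) = 4565*(1/36858) = 4565/36858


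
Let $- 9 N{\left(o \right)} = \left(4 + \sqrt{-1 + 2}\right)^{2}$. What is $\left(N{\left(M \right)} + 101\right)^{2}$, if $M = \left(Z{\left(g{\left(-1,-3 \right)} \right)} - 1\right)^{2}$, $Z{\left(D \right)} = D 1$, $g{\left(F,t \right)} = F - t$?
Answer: $\frac{781456}{81} \approx 9647.6$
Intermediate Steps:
$Z{\left(D \right)} = D$
$M = 1$ ($M = \left(\left(-1 - -3\right) - 1\right)^{2} = \left(\left(-1 + 3\right) - 1\right)^{2} = \left(2 - 1\right)^{2} = 1^{2} = 1$)
$N{\left(o \right)} = - \frac{25}{9}$ ($N{\left(o \right)} = - \frac{\left(4 + \sqrt{-1 + 2}\right)^{2}}{9} = - \frac{\left(4 + \sqrt{1}\right)^{2}}{9} = - \frac{\left(4 + 1\right)^{2}}{9} = - \frac{5^{2}}{9} = \left(- \frac{1}{9}\right) 25 = - \frac{25}{9}$)
$\left(N{\left(M \right)} + 101\right)^{2} = \left(- \frac{25}{9} + 101\right)^{2} = \left(\frac{884}{9}\right)^{2} = \frac{781456}{81}$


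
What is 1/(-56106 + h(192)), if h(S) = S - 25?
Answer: -1/55939 ≈ -1.7877e-5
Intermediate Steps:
h(S) = -25 + S
1/(-56106 + h(192)) = 1/(-56106 + (-25 + 192)) = 1/(-56106 + 167) = 1/(-55939) = -1/55939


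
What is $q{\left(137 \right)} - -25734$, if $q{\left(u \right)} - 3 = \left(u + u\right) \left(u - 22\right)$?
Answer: $57247$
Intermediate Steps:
$q{\left(u \right)} = 3 + 2 u \left(-22 + u\right)$ ($q{\left(u \right)} = 3 + \left(u + u\right) \left(u - 22\right) = 3 + 2 u \left(-22 + u\right)$)
$q{\left(137 \right)} - -25734 = \left(3 - 6028 + 2 \cdot 137^{2}\right) - -25734 = \left(3 - 6028 + 2 \cdot 18769\right) + 25734 = \left(3 - 6028 + 37538\right) + 25734 = 31513 + 25734 = 57247$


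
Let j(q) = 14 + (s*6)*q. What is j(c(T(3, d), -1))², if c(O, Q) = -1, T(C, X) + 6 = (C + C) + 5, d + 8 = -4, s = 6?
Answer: 484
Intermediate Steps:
d = -12 (d = -8 - 4 = -12)
T(C, X) = -1 + 2*C (T(C, X) = -6 + ((C + C) + 5) = -6 + (2*C + 5) = -6 + (5 + 2*C) = -1 + 2*C)
j(q) = 14 + 36*q (j(q) = 14 + (6*6)*q = 14 + 36*q)
j(c(T(3, d), -1))² = (14 + 36*(-1))² = (14 - 36)² = (-22)² = 484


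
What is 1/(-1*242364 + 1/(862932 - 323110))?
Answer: -539822/130833419207 ≈ -4.1260e-6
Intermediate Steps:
1/(-1*242364 + 1/(862932 - 323110)) = 1/(-242364 + 1/539822) = 1/(-130833419207/539822) = -539822/130833419207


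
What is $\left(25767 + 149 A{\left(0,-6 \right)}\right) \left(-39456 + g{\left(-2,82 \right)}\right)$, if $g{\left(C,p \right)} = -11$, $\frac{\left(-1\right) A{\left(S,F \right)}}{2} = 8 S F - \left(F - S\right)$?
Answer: $-946379193$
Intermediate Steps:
$A{\left(S,F \right)} = - 2 S + 2 F - 16 F S$ ($A{\left(S,F \right)} = - 2 \left(8 S F - \left(F - S\right)\right) = - 2 \left(8 F S - \left(F - S\right)\right) = - 2 \left(S - F + 8 F S\right) = - 2 S + 2 F - 16 F S$)
$\left(25767 + 149 A{\left(0,-6 \right)}\right) \left(-39456 + g{\left(-2,82 \right)}\right) = \left(25767 + 149 \left(\left(-2\right) 0 + 2 \left(-6\right) - \left(-96\right) 0\right)\right) \left(-39456 - 11\right) = \left(25767 + 149 \left(0 - 12 + 0\right)\right) \left(-39467\right) = \left(25767 + 149 \left(-12\right)\right) \left(-39467\right) = \left(25767 - 1788\right) \left(-39467\right) = 23979 \left(-39467\right) = -946379193$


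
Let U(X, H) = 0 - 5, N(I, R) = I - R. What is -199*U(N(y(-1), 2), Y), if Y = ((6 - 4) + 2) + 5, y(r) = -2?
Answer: 995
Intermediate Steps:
Y = 9 (Y = (2 + 2) + 5 = 4 + 5 = 9)
U(X, H) = -5
-199*U(N(y(-1), 2), Y) = -199*(-5) = 995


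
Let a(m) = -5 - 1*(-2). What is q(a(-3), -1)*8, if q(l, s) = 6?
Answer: 48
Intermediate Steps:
a(m) = -3 (a(m) = -5 + 2 = -3)
q(a(-3), -1)*8 = 6*8 = 48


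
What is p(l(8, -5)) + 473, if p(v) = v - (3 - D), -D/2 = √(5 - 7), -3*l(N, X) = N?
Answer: 1402/3 - 2*I*√2 ≈ 467.33 - 2.8284*I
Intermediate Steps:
l(N, X) = -N/3
D = -2*I*√2 (D = -2*√(5 - 7) = -2*I*√2 ≈ -2.8284*I)
p(v) = -3 + v - 2*I*√2 (p(v) = v - (3 - (-2)*I*√2) = v - (3 + 2*I*√2) = v + (-3 - 2*I*√2) = -3 + v - 2*I*√2)
p(l(8, -5)) + 473 = (-3 - ⅓*8 - 2*I*√2) + 473 = (-3 - 8/3 - 2*I*√2) + 473 = (-17/3 - 2*I*√2) + 473 = 1402/3 - 2*I*√2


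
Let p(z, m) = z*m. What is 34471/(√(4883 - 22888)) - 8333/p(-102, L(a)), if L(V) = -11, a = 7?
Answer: -8333/1122 - 34471*I*√18005/18005 ≈ -7.4269 - 256.9*I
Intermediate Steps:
p(z, m) = m*z
34471/(√(4883 - 22888)) - 8333/p(-102, L(a)) = 34471/(√(4883 - 22888)) - 8333/((-11*(-102))) = 34471/(√(-18005)) - 8333/1122 = 34471/((I*√18005)) - 8333*1/1122 = 34471*(-I*√18005/18005) - 8333/1122 = -34471*I*√18005/18005 - 8333/1122 = -8333/1122 - 34471*I*√18005/18005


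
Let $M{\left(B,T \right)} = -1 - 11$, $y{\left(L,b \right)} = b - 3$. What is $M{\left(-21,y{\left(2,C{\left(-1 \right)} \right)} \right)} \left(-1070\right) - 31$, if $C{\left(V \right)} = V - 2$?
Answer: $12809$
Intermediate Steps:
$C{\left(V \right)} = -2 + V$ ($C{\left(V \right)} = V - 2 = -2 + V$)
$y{\left(L,b \right)} = -3 + b$ ($y{\left(L,b \right)} = b - 3 = -3 + b$)
$M{\left(B,T \right)} = -12$
$M{\left(-21,y{\left(2,C{\left(-1 \right)} \right)} \right)} \left(-1070\right) - 31 = \left(-12\right) \left(-1070\right) - 31 = 12840 - 31 = 12809$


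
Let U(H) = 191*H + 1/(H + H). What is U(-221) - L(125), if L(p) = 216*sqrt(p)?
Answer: -18657263/442 - 1080*sqrt(5) ≈ -44626.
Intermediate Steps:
U(H) = 1/(2*H) + 191*H (U(H) = 191*H + 1/(2*H) = 1/(2*H) + 191*H)
U(-221) - L(125) = ((1/2)/(-221) + 191*(-221)) - 216*sqrt(125) = ((1/2)*(-1/221) - 42211) - 216*5*sqrt(5) = (-1/442 - 42211) - 1080*sqrt(5) = -18657263/442 - 1080*sqrt(5)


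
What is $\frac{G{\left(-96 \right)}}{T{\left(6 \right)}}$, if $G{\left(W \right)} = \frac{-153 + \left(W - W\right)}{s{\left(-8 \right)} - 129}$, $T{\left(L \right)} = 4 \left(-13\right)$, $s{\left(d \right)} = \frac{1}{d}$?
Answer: $- \frac{306}{13429} \approx -0.022786$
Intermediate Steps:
$T{\left(L \right)} = -52$
$G{\left(W \right)} = \frac{1224}{1033}$ ($G{\left(W \right)} = \frac{-153 + \left(W - W\right)}{\frac{1}{-8} - 129} = \frac{-153 + 0}{- \frac{1}{8} - 129} = - \frac{153}{- \frac{1033}{8}} = \left(-153\right) \left(- \frac{8}{1033}\right) = \frac{1224}{1033}$)
$\frac{G{\left(-96 \right)}}{T{\left(6 \right)}} = \frac{1224}{1033 \left(-52\right)} = \frac{1224}{1033} \left(- \frac{1}{52}\right) = - \frac{306}{13429}$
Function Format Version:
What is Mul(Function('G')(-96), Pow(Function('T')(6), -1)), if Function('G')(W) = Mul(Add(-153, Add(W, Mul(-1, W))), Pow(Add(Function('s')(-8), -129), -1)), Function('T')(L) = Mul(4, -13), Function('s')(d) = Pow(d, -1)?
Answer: Rational(-306, 13429) ≈ -0.022786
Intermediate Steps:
Function('T')(L) = -52
Function('G')(W) = Rational(1224, 1033) (Function('G')(W) = Mul(Add(-153, Add(W, Mul(-1, W))), Pow(Add(Pow(-8, -1), -129), -1)) = Mul(Add(-153, 0), Pow(Add(Rational(-1, 8), -129), -1)) = Mul(-153, Pow(Rational(-1033, 8), -1)) = Mul(-153, Rational(-8, 1033)) = Rational(1224, 1033))
Mul(Function('G')(-96), Pow(Function('T')(6), -1)) = Mul(Rational(1224, 1033), Pow(-52, -1)) = Mul(Rational(1224, 1033), Rational(-1, 52)) = Rational(-306, 13429)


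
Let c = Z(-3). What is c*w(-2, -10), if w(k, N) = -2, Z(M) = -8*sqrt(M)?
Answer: 16*I*sqrt(3) ≈ 27.713*I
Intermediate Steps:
c = -8*I*sqrt(3) ≈ -13.856*I
c*w(-2, -10) = -8*I*sqrt(3)*(-2) = 16*I*sqrt(3)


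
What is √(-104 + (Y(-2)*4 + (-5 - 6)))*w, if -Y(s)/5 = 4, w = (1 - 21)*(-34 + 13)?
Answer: 420*I*√195 ≈ 5865.0*I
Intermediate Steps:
w = 420 (w = -20*(-21) = 420)
Y(s) = -20 (Y(s) = -5*4 = -20)
√(-104 + (Y(-2)*4 + (-5 - 6)))*w = √(-104 + (-20*4 + (-5 - 6)))*420 = √(-104 + (-80 - 11))*420 = √(-104 - 91)*420 = √(-195)*420 = (I*√195)*420 = 420*I*√195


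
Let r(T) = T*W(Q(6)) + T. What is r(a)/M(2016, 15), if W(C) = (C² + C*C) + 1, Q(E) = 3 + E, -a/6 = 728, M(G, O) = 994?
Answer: -51168/71 ≈ -720.68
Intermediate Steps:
a = -4368 (a = -6*728 = -4368)
W(C) = 1 + 2*C² (W(C) = (C² + C²) + 1 = 2*C² + 1 = 1 + 2*C²)
r(T) = 164*T (r(T) = T*(1 + 2*(3 + 6)²) + T = T*(1 + 2*9²) + T = T*(1 + 2*81) + T = T*(1 + 162) + T = T*163 + T = 163*T + T = 164*T)
r(a)/M(2016, 15) = (164*(-4368))/994 = -716352*1/994 = -51168/71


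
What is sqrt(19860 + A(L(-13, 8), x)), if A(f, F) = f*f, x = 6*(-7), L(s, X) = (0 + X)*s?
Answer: 2*sqrt(7669) ≈ 175.15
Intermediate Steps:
L(s, X) = X*s
x = -42
A(f, F) = f**2
sqrt(19860 + A(L(-13, 8), x)) = sqrt(19860 + (8*(-13))**2) = sqrt(19860 + (-104)**2) = sqrt(19860 + 10816) = sqrt(30676) = 2*sqrt(7669)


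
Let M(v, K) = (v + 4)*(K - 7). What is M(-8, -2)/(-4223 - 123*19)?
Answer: -9/1640 ≈ -0.0054878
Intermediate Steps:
M(v, K) = (-7 + K)*(4 + v) (M(v, K) = (4 + v)*(-7 + K) = (-7 + K)*(4 + v))
M(-8, -2)/(-4223 - 123*19) = (-28 - 7*(-8) + 4*(-2) - 2*(-8))/(-4223 - 123*19) = (-28 + 56 - 8 + 16)/(-4223 - 2337) = 36/(-6560) = 36*(-1/6560) = -9/1640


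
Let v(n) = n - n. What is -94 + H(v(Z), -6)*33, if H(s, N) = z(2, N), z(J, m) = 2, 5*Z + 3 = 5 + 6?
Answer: -28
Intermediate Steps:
Z = 8/5 (Z = -⅗ + (5 + 6)/5 = -⅗ + (⅕)*11 = -⅗ + 11/5 = 8/5 ≈ 1.6000)
v(n) = 0
H(s, N) = 2
-94 + H(v(Z), -6)*33 = -94 + 2*33 = -94 + 66 = -28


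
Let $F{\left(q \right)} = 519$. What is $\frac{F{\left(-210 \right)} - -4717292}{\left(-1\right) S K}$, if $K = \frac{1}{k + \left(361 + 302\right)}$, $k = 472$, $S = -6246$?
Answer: $\frac{5354715485}{6246} \approx 8.573 \cdot 10^{5}$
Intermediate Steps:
$K = \frac{1}{1135}$ ($K = \frac{1}{472 + \left(361 + 302\right)} = \frac{1}{472 + 663} = \frac{1}{1135} \approx 0.00088106$)
$\frac{F{\left(-210 \right)} - -4717292}{\left(-1\right) S K} = \frac{519 - -4717292}{\left(-1\right) \left(\left(-6246\right) \frac{1}{1135}\right)} = \frac{519 + 4717292}{\left(-1\right) \left(- \frac{6246}{1135}\right)} = \frac{4717811}{\frac{6246}{1135}} = 4717811 \cdot \frac{1135}{6246} = \frac{5354715485}{6246}$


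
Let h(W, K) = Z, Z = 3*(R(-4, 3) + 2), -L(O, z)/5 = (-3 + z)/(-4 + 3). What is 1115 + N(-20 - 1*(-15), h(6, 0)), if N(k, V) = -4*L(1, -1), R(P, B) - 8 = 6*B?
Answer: 1195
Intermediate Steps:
R(P, B) = 8 + 6*B
L(O, z) = -15 + 5*z (L(O, z) = -5*(-3 + z)/(-4 + 3) = -5*(-3 + z)/(-1) = -5*(-3 + z)*(-1) = -5*(3 - z) = -15 + 5*z)
Z = 84 (Z = 3*((8 + 6*3) + 2) = 3*((8 + 18) + 2) = 3*(26 + 2) = 3*28 = 84)
h(W, K) = 84
N(k, V) = 80 (N(k, V) = -4*(-15 + 5*(-1)) = -4*(-15 - 5) = -4*(-20) = 80)
1115 + N(-20 - 1*(-15), h(6, 0)) = 1115 + 80 = 1195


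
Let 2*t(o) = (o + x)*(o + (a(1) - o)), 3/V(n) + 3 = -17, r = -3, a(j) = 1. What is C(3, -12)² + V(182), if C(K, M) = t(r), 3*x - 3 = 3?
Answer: ⅒ ≈ 0.10000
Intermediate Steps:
x = 2 (x = 1 + (⅓)*3 = 1 + 1 = 2)
V(n) = -3/20 (V(n) = 3/(-3 - 17) = 3/(-20) = 3*(-1/20) = -3/20)
t(o) = 1 + o/2 (t(o) = ((o + 2)*(o + (1 - o)))/2 = ((2 + o)*1)/2 = (2 + o)/2 = 1 + o/2)
C(K, M) = -½ (C(K, M) = 1 + (½)*(-3) = 1 - 3/2 = -½)
C(3, -12)² + V(182) = (-½)² - 3/20 = ¼ - 3/20 = ⅒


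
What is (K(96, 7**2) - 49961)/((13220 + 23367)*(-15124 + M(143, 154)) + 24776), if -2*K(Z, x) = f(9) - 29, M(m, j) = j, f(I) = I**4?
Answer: 53227/547682614 ≈ 9.7186e-5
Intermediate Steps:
K(Z, x) = -3266 (K(Z, x) = -(9**4 - 29)/2 = -(6561 - 29)/2 = -1/2*6532 = -3266)
(K(96, 7**2) - 49961)/((13220 + 23367)*(-15124 + M(143, 154)) + 24776) = (-3266 - 49961)/((13220 + 23367)*(-15124 + 154) + 24776) = -53227/(36587*(-14970) + 24776) = -53227/(-547707390 + 24776) = -53227/(-547682614) = -53227*(-1/547682614) = 53227/547682614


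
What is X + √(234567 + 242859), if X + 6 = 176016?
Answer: 176010 + √477426 ≈ 1.7670e+5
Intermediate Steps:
X = 176010 (X = -6 + 176016 = 176010)
X + √(234567 + 242859) = 176010 + √(234567 + 242859) = 176010 + √477426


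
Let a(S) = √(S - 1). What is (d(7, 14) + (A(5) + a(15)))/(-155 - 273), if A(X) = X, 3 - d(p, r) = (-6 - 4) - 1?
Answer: -19/428 - √14/428 ≈ -0.053135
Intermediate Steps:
a(S) = √(-1 + S)
d(p, r) = 14 (d(p, r) = 3 - ((-6 - 4) - 1) = 3 - (-10 - 1) = 3 - 1*(-11) = 3 + 11 = 14)
(d(7, 14) + (A(5) + a(15)))/(-155 - 273) = (14 + (5 + √(-1 + 15)))/(-155 - 273) = (14 + (5 + √14))/(-428) = (19 + √14)*(-1/428) = -19/428 - √14/428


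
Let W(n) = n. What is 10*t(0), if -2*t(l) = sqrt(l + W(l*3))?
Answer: 0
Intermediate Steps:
t(l) = -sqrt(l) (t(l) = -sqrt(l + l*3)/2 = -sqrt(l + 3*l)/2 = -2*sqrt(l)/2 = -sqrt(l))
10*t(0) = 10*(-sqrt(0)) = 10*(-1*0) = 10*0 = 0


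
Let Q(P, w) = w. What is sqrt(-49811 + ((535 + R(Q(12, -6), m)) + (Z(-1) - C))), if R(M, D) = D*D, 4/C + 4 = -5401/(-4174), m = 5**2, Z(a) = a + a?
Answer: I*sqrt(689646268445)/3765 ≈ 220.57*I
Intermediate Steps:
Z(a) = 2*a
m = 25
C = -16696/11295 (C = 4/(-4 - 5401/(-4174)) = 4/(-4 - 5401*(-1/4174)) = 4/(-4 + 5401/4174) = 4/(-11295/4174) = 4*(-4174/11295) = -16696/11295 ≈ -1.4782)
R(M, D) = D**2
sqrt(-49811 + ((535 + R(Q(12, -6), m)) + (Z(-1) - C))) = sqrt(-49811 + ((535 + 25**2) + (2*(-1) - 1*(-16696/11295)))) = sqrt(-49811 + ((535 + 625) + (-2 + 16696/11295))) = sqrt(-49811 + (1160 - 5894/11295)) = sqrt(-49811 + 13096306/11295) = sqrt(-549518939/11295) = I*sqrt(689646268445)/3765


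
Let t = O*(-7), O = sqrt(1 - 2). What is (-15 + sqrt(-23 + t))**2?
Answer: (15 - sqrt(-23 - 7*I))**2 ≈ 180.35 + 138.49*I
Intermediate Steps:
O = I (O = sqrt(-1) = I ≈ 1.0*I)
t = -7*I (t = I*(-7) = -7*I ≈ -7.0*I)
(-15 + sqrt(-23 + t))**2 = (-15 + sqrt(-23 - 7*I))**2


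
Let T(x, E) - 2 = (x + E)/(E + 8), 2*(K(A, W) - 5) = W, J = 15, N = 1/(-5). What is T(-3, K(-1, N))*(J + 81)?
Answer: 8864/43 ≈ 206.14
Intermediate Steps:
N = -⅕ ≈ -0.20000
K(A, W) = 5 + W/2
T(x, E) = 2 + (E + x)/(8 + E) (T(x, E) = 2 + (x + E)/(E + 8) = 2 + (E + x)/(8 + E))
T(-3, K(-1, N))*(J + 81) = ((16 - 3 + 3*(5 + (½)*(-⅕)))/(8 + (5 + (½)*(-⅕))))*(15 + 81) = ((16 - 3 + 3*(5 - ⅒))/(8 + (5 - ⅒)))*96 = ((16 - 3 + 3*(49/10))/(8 + 49/10))*96 = ((16 - 3 + 147/10)/(129/10))*96 = ((10/129)*(277/10))*96 = (277/129)*96 = 8864/43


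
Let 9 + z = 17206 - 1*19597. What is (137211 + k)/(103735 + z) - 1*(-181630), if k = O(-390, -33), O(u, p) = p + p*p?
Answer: 18405614317/101335 ≈ 1.8163e+5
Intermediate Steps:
O(u, p) = p + p**2
k = 1056 (k = -33*(1 - 33) = -33*(-32) = 1056)
z = -2400 (z = -9 + (17206 - 1*19597) = -9 + (17206 - 19597) = -9 - 2391 = -2400)
(137211 + k)/(103735 + z) - 1*(-181630) = (137211 + 1056)/(103735 - 2400) - 1*(-181630) = 138267/101335 + 181630 = 18405614317/101335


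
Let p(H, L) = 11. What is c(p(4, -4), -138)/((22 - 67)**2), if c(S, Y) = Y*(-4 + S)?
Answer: -322/675 ≈ -0.47704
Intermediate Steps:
c(p(4, -4), -138)/((22 - 67)**2) = (-138*(-4 + 11))/((22 - 67)**2) = (-138*7)/((-45)**2) = -966/2025 = -966*1/2025 = -322/675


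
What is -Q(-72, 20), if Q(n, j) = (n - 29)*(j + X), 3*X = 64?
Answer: 12524/3 ≈ 4174.7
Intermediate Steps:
X = 64/3 (X = (⅓)*64 = 64/3 ≈ 21.333)
Q(n, j) = (-29 + n)*(64/3 + j) (Q(n, j) = (n - 29)*(j + 64/3) = (-29 + n)*(64/3 + j))
-Q(-72, 20) = -(-1856/3 - 29*20 + (64/3)*(-72) + 20*(-72)) = -(-1856/3 - 580 - 1536 - 1440) = -1*(-12524/3) = 12524/3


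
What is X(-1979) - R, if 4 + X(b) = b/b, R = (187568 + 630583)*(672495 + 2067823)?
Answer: -2241993912021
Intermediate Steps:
R = 2241993912018 (R = 818151*2740318 = 2241993912018)
X(b) = -3 (X(b) = -4 + b/b = -4 + 1 = -3)
X(-1979) - R = -3 - 1*2241993912018 = -3 - 2241993912018 = -2241993912021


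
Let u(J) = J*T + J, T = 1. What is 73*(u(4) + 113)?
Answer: 8833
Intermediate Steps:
u(J) = 2*J (u(J) = J*1 + J = J + J = 2*J)
73*(u(4) + 113) = 73*(2*4 + 113) = 73*(8 + 113) = 73*121 = 8833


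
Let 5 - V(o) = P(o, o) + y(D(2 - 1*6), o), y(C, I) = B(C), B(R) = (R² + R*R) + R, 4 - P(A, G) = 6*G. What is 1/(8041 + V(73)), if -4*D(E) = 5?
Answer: 8/67825 ≈ 0.00011795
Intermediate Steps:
D(E) = -5/4 (D(E) = -¼*5 = -5/4)
P(A, G) = 4 - 6*G
B(R) = R + 2*R² (B(R) = (R² + R²) + R = 2*R² + R = R + 2*R²)
y(C, I) = C*(1 + 2*C)
V(o) = -7/8 + 6*o (V(o) = 5 - ((4 - 6*o) - 5*(1 + 2*(-5/4))/4) = 5 - ((4 - 6*o) - 5*(1 - 5/2)/4) = 5 - ((4 - 6*o) - 5/4*(-3/2)) = 5 - ((4 - 6*o) + 15/8) = 5 - (47/8 - 6*o) = 5 + (-47/8 + 6*o) = -7/8 + 6*o)
1/(8041 + V(73)) = 1/(8041 + (-7/8 + 6*73)) = 1/(8041 + (-7/8 + 438)) = 1/(8041 + 3497/8) = 1/(67825/8) = 8/67825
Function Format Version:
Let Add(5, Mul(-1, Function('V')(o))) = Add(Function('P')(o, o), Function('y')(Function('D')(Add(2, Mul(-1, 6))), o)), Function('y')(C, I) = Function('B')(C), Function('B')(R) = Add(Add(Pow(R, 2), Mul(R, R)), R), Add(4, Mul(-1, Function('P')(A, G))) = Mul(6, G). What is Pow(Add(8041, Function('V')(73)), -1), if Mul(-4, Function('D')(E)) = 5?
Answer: Rational(8, 67825) ≈ 0.00011795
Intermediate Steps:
Function('D')(E) = Rational(-5, 4) (Function('D')(E) = Mul(Rational(-1, 4), 5) = Rational(-5, 4))
Function('P')(A, G) = Add(4, Mul(-6, G)) (Function('P')(A, G) = Add(4, Mul(-1, Mul(6, G))) = Add(4, Mul(-6, G)))
Function('B')(R) = Add(R, Mul(2, Pow(R, 2))) (Function('B')(R) = Add(Add(Pow(R, 2), Pow(R, 2)), R) = Add(Mul(2, Pow(R, 2)), R) = Add(R, Mul(2, Pow(R, 2))))
Function('y')(C, I) = Mul(C, Add(1, Mul(2, C)))
Function('V')(o) = Add(Rational(-7, 8), Mul(6, o)) (Function('V')(o) = Add(5, Mul(-1, Add(Add(4, Mul(-6, o)), Mul(Rational(-5, 4), Add(1, Mul(2, Rational(-5, 4))))))) = Add(5, Mul(-1, Add(Add(4, Mul(-6, o)), Mul(Rational(-5, 4), Add(1, Rational(-5, 2)))))) = Add(5, Mul(-1, Add(Add(4, Mul(-6, o)), Mul(Rational(-5, 4), Rational(-3, 2))))) = Add(5, Mul(-1, Add(Add(4, Mul(-6, o)), Rational(15, 8)))) = Add(5, Mul(-1, Add(Rational(47, 8), Mul(-6, o)))) = Add(5, Add(Rational(-47, 8), Mul(6, o))) = Add(Rational(-7, 8), Mul(6, o)))
Pow(Add(8041, Function('V')(73)), -1) = Pow(Add(8041, Add(Rational(-7, 8), Mul(6, 73))), -1) = Pow(Add(8041, Add(Rational(-7, 8), 438)), -1) = Pow(Add(8041, Rational(3497, 8)), -1) = Pow(Rational(67825, 8), -1) = Rational(8, 67825)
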